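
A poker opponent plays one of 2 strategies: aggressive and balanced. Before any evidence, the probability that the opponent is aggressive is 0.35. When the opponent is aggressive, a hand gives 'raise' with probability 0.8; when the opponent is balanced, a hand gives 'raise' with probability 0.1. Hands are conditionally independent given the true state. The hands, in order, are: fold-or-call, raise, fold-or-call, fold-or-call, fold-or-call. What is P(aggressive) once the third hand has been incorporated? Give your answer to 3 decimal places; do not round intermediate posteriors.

Each posterior becomes the prior for the next update.
After 'fold-or-call': P(aggressive) = 0.2·0.3500 / (0.2·0.3500 + 0.9·0.6500) ≈ 0.1069
After 'raise': P(aggressive) = 0.8·0.1069 / (0.8·0.1069 + 0.1·0.8931) ≈ 0.4891
After 'fold-or-call': P(aggressive) = 0.2·0.4891 / (0.2·0.4891 + 0.9·0.5109) ≈ 0.1754

0.175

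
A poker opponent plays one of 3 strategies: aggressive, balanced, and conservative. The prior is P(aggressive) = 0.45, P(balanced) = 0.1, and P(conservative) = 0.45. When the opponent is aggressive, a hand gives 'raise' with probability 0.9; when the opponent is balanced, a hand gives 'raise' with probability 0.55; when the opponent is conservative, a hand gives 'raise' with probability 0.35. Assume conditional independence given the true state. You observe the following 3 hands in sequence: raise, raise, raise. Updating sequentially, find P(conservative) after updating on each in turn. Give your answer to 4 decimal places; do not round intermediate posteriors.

0.0530

After 'raise': normaliser = 0.9·0.4500 + 0.55·0.1000 + 0.35·0.4500; P(aggressive) ≈ 0.6559, P(balanced) ≈ 0.0891, P(conservative) ≈ 0.2551
After 'raise': normaliser = 0.9·0.6559 + 0.55·0.0891 + 0.35·0.2551; P(aggressive) ≈ 0.8102, P(balanced) ≈ 0.0672, P(conservative) ≈ 0.1225
After 'raise': normaliser = 0.9·0.8102 + 0.55·0.0672 + 0.35·0.1225; P(aggressive) ≈ 0.9013, P(balanced) ≈ 0.0457, P(conservative) ≈ 0.0530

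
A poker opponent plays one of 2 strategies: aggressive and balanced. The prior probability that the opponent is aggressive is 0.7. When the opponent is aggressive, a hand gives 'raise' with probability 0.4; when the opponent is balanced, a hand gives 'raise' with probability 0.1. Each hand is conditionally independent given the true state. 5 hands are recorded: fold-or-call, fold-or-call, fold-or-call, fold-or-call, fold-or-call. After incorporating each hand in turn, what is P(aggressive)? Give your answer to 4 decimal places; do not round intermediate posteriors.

After 'fold-or-call': P(aggressive) = 0.6·0.7000 / (0.6·0.7000 + 0.9·0.3000) ≈ 0.6087
After 'fold-or-call': P(aggressive) = 0.6·0.6087 / (0.6·0.6087 + 0.9·0.3913) ≈ 0.5091
After 'fold-or-call': P(aggressive) = 0.6·0.5091 / (0.6·0.5091 + 0.9·0.4909) ≈ 0.4088
After 'fold-or-call': P(aggressive) = 0.6·0.4088 / (0.6·0.4088 + 0.9·0.5912) ≈ 0.3155
After 'fold-or-call': P(aggressive) = 0.6·0.3155 / (0.6·0.3155 + 0.9·0.6845) ≈ 0.2350

0.2350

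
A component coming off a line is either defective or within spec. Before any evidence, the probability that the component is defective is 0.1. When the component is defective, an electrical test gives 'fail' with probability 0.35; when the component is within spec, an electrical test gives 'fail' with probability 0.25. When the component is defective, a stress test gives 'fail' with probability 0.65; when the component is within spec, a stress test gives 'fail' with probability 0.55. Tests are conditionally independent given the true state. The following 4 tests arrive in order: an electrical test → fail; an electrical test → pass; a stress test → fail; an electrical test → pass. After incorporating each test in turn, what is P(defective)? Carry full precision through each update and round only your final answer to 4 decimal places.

0.1213

After an electrical test='fail': P(defective) = 0.35·0.1000 / (0.35·0.1000 + 0.25·0.9000) ≈ 0.1346
After an electrical test='pass': P(defective) = 0.65·0.1346 / (0.65·0.1346 + 0.75·0.8654) ≈ 0.1188
After a stress test='fail': P(defective) = 0.65·0.1188 / (0.65·0.1188 + 0.55·0.8812) ≈ 0.1374
After an electrical test='pass': P(defective) = 0.65·0.1374 / (0.65·0.1374 + 0.75·0.8626) ≈ 0.1213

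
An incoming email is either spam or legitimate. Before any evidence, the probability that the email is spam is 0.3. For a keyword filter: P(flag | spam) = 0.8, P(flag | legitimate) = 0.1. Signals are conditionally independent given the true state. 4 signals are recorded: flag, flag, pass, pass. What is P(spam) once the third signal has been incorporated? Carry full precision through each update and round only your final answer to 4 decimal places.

0.8591

After 'flag': P(spam) = 0.8·0.3000 / (0.8·0.3000 + 0.1·0.7000) ≈ 0.7742
After 'flag': P(spam) = 0.8·0.7742 / (0.8·0.7742 + 0.1·0.2258) ≈ 0.9648
After 'pass': P(spam) = 0.2·0.9648 / (0.2·0.9648 + 0.9·0.0352) ≈ 0.8591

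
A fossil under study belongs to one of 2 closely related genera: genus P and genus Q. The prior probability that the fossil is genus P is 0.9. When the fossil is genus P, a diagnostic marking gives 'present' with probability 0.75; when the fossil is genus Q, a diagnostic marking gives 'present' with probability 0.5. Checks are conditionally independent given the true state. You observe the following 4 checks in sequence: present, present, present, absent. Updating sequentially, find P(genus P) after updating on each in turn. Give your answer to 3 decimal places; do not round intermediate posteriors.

Apply Bayes' rule sequentially, carrying P(genus P) forward.
After 'present': P(genus P) = 0.75·0.9000 / (0.75·0.9000 + 0.5·0.1000) ≈ 0.9310
After 'present': P(genus P) = 0.75·0.9310 / (0.75·0.9310 + 0.5·0.0690) ≈ 0.9529
After 'present': P(genus P) = 0.75·0.9529 / (0.75·0.9529 + 0.5·0.0471) ≈ 0.9681
After 'absent': P(genus P) = 0.25·0.9681 / (0.25·0.9681 + 0.5·0.0319) ≈ 0.9382

0.938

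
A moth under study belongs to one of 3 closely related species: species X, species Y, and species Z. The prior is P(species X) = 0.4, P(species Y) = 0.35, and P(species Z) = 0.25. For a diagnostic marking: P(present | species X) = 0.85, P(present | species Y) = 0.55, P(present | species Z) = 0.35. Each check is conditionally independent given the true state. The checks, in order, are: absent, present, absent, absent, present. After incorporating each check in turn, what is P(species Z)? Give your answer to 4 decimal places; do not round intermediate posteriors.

After 'absent': normaliser = 0.15·0.4000 + 0.45·0.3500 + 0.65·0.2500; P(species X) ≈ 0.1579, P(species Y) ≈ 0.4145, P(species Z) ≈ 0.4276
After 'present': normaliser = 0.85·0.1579 + 0.55·0.4145 + 0.35·0.4276; P(species X) ≈ 0.2622, P(species Y) ≈ 0.4454, P(species Z) ≈ 0.2924
After 'absent': normaliser = 0.15·0.2622 + 0.45·0.4454 + 0.65·0.2924; P(species X) ≈ 0.0915, P(species Y) ≈ 0.4663, P(species Z) ≈ 0.4422
After 'absent': normaliser = 0.15·0.0915 + 0.45·0.4663 + 0.65·0.4422; P(species X) ≈ 0.0269, P(species Y) ≈ 0.4106, P(species Z) ≈ 0.5625
After 'present': normaliser = 0.85·0.0269 + 0.55·0.4106 + 0.35·0.5625; P(species X) ≈ 0.0512, P(species Y) ≈ 0.5069, P(species Z) ≈ 0.4419

0.4419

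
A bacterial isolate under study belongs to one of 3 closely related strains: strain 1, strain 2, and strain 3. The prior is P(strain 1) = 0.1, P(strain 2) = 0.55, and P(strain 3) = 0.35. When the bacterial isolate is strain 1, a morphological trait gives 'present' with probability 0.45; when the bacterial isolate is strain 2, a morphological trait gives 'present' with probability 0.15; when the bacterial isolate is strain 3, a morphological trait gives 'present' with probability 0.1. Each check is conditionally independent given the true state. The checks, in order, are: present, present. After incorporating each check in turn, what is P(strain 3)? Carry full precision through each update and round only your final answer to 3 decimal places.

After 'present': normaliser = 0.45·0.1000 + 0.15·0.5500 + 0.1·0.3500; P(strain 1) ≈ 0.2769, P(strain 2) ≈ 0.5077, P(strain 3) ≈ 0.2154
After 'present': normaliser = 0.45·0.2769 + 0.15·0.5077 + 0.1·0.2154; P(strain 1) ≈ 0.5606, P(strain 2) ≈ 0.3426, P(strain 3) ≈ 0.0969

0.097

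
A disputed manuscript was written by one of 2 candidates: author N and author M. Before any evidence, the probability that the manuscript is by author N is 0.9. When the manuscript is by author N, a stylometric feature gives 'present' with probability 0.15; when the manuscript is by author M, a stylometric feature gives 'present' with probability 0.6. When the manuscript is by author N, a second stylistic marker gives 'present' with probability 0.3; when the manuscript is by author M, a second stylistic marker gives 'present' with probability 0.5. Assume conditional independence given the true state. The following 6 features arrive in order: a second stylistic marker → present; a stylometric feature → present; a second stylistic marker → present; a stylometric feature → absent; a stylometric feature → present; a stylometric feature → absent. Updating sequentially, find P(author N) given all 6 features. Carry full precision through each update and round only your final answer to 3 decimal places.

After a second stylistic marker='present': P(author N) = 0.3·0.9000 / (0.3·0.9000 + 0.5·0.1000) ≈ 0.8438
After a stylometric feature='present': P(author N) = 0.15·0.8438 / (0.15·0.8438 + 0.6·0.1562) ≈ 0.5745
After a second stylistic marker='present': P(author N) = 0.3·0.5745 / (0.3·0.5745 + 0.5·0.4255) ≈ 0.4475
After a stylometric feature='absent': P(author N) = 0.85·0.4475 / (0.85·0.4475 + 0.4·0.5525) ≈ 0.6325
After a stylometric feature='present': P(author N) = 0.15·0.6325 / (0.15·0.6325 + 0.6·0.3675) ≈ 0.3009
After a stylometric feature='absent': P(author N) = 0.85·0.3009 / (0.85·0.3009 + 0.4·0.6991) ≈ 0.4776

0.478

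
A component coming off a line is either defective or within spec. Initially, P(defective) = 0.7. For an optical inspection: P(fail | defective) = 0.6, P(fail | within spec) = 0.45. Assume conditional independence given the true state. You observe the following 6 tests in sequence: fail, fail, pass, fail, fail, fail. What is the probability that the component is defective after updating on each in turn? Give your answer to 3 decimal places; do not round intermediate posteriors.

0.877

After 'fail': P(defective) = 0.6·0.7000 / (0.6·0.7000 + 0.45·0.3000) ≈ 0.7568
After 'fail': P(defective) = 0.6·0.7568 / (0.6·0.7568 + 0.45·0.2432) ≈ 0.8058
After 'pass': P(defective) = 0.4·0.8058 / (0.4·0.8058 + 0.55·0.1942) ≈ 0.7510
After 'fail': P(defective) = 0.6·0.7510 / (0.6·0.7510 + 0.45·0.2490) ≈ 0.8009
After 'fail': P(defective) = 0.6·0.8009 / (0.6·0.8009 + 0.45·0.1991) ≈ 0.8428
After 'fail': P(defective) = 0.6·0.8428 / (0.6·0.8428 + 0.45·0.1572) ≈ 0.8773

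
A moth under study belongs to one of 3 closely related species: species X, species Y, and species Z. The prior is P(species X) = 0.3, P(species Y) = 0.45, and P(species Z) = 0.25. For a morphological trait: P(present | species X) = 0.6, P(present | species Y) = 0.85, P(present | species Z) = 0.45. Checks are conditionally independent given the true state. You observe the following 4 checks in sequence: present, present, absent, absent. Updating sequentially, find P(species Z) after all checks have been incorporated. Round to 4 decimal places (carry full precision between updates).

After 'present': normaliser = 0.6·0.3000 + 0.85·0.4500 + 0.45·0.2500; P(species X) ≈ 0.2667, P(species Y) ≈ 0.5667, P(species Z) ≈ 0.1667
After 'present': normaliser = 0.6·0.2667 + 0.85·0.5667 + 0.45·0.1667; P(species X) ≈ 0.2233, P(species Y) ≈ 0.6721, P(species Z) ≈ 0.1047
After 'absent': normaliser = 0.4·0.2233 + 0.15·0.6721 + 0.55·0.1047; P(species X) ≈ 0.3606, P(species Y) ≈ 0.4070, P(species Z) ≈ 0.2324
After 'absent': normaliser = 0.4·0.3606 + 0.15·0.4070 + 0.55·0.2324; P(species X) ≈ 0.4330, P(species Y) ≈ 0.1833, P(species Z) ≈ 0.3837

0.3837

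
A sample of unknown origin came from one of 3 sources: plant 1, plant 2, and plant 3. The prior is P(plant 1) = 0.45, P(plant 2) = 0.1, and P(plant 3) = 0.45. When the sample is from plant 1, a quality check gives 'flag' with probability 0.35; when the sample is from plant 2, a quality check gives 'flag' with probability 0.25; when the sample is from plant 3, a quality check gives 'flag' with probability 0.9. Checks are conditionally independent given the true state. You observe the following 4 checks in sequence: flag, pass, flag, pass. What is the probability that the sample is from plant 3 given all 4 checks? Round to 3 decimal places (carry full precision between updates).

0.120

After 'flag': normaliser = 0.35·0.4500 + 0.25·0.1000 + 0.9·0.4500; P(plant 1) ≈ 0.2681, P(plant 2) ≈ 0.0426, P(plant 3) ≈ 0.6894
After 'pass': normaliser = 0.65·0.2681 + 0.75·0.0426 + 0.1·0.6894; P(plant 1) ≈ 0.6334, P(plant 2) ≈ 0.1160, P(plant 3) ≈ 0.2506
After 'flag': normaliser = 0.35·0.6334 + 0.25·0.1160 + 0.9·0.2506; P(plant 1) ≈ 0.4655, P(plant 2) ≈ 0.0609, P(plant 3) ≈ 0.4736
After 'pass': normaliser = 0.65·0.4655 + 0.75·0.0609 + 0.1·0.4736; P(plant 1) ≈ 0.7648, P(plant 2) ≈ 0.1155, P(plant 3) ≈ 0.1197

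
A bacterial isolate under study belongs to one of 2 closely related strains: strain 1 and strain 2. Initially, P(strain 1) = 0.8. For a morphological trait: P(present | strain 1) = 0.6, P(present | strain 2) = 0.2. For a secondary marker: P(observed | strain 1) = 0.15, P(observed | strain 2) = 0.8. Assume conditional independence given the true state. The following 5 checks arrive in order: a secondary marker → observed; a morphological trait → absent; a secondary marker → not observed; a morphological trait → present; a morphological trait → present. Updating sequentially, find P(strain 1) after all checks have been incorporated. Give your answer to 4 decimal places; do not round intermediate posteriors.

After a secondary marker='observed': P(strain 1) = 0.15·0.8000 / (0.15·0.8000 + 0.8·0.2000) ≈ 0.4286
After a morphological trait='absent': P(strain 1) = 0.4·0.4286 / (0.4·0.4286 + 0.8·0.5714) ≈ 0.2727
After a secondary marker='not observed': P(strain 1) = 0.85·0.2727 / (0.85·0.2727 + 0.2·0.7273) ≈ 0.6145
After a morphological trait='present': P(strain 1) = 0.6·0.6145 / (0.6·0.6145 + 0.2·0.3855) ≈ 0.8270
After a morphological trait='present': P(strain 1) = 0.6·0.8270 / (0.6·0.8270 + 0.2·0.1730) ≈ 0.9348

0.9348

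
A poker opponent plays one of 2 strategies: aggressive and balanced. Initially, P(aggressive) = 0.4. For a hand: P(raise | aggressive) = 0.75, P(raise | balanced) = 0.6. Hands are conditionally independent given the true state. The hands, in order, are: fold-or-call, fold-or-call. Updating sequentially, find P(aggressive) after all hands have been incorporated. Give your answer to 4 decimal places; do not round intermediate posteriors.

After 'fold-or-call': P(aggressive) = 0.25·0.4000 / (0.25·0.4000 + 0.4·0.6000) ≈ 0.2941
After 'fold-or-call': P(aggressive) = 0.25·0.2941 / (0.25·0.2941 + 0.4·0.7059) ≈ 0.2066

0.2066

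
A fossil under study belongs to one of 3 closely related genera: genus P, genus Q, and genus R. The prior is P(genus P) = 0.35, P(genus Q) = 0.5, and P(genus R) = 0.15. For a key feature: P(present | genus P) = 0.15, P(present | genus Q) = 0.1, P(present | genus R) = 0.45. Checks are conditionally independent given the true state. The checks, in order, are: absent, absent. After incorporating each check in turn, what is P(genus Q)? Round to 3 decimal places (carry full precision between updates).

0.576

Apply Bayes' rule sequentially, carrying P(genus Q) forward.
After 'absent': normaliser = 0.85·0.3500 + 0.9·0.5000 + 0.55·0.1500; P(genus P) ≈ 0.3584, P(genus Q) ≈ 0.5422, P(genus R) ≈ 0.0994
After 'absent': normaliser = 0.85·0.3584 + 0.9·0.5422 + 0.55·0.0994; P(genus P) ≈ 0.3596, P(genus Q) ≈ 0.5759, P(genus R) ≈ 0.0645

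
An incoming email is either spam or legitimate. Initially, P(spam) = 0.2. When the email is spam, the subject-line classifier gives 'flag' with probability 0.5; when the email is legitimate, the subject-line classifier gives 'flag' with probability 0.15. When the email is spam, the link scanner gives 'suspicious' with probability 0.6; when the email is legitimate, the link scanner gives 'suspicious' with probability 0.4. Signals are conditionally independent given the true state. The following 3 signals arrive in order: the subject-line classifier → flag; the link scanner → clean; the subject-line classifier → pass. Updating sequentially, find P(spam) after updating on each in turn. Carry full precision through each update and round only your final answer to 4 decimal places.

After the subject-line classifier='flag': P(spam) = 0.5·0.2000 / (0.5·0.2000 + 0.15·0.8000) ≈ 0.4545
After the link scanner='clean': P(spam) = 0.4·0.4545 / (0.4·0.4545 + 0.6·0.5455) ≈ 0.3571
After the subject-line classifier='pass': P(spam) = 0.5·0.3571 / (0.5·0.3571 + 0.85·0.6429) ≈ 0.2463

0.2463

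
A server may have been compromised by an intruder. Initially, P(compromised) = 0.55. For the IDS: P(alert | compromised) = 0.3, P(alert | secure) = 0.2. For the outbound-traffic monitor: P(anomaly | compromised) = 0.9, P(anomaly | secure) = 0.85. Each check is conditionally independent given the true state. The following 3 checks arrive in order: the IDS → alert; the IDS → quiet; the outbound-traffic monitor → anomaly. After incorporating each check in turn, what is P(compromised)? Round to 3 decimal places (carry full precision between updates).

0.629

Apply Bayes' rule sequentially, carrying P(compromised) forward.
After the IDS='alert': P(compromised) = 0.3·0.5500 / (0.3·0.5500 + 0.2·0.4500) ≈ 0.6471
After the IDS='quiet': P(compromised) = 0.7·0.6471 / (0.7·0.6471 + 0.8·0.3529) ≈ 0.6160
After the outbound-traffic monitor='anomaly': P(compromised) = 0.9·0.6160 / (0.9·0.6160 + 0.85·0.3840) ≈ 0.6294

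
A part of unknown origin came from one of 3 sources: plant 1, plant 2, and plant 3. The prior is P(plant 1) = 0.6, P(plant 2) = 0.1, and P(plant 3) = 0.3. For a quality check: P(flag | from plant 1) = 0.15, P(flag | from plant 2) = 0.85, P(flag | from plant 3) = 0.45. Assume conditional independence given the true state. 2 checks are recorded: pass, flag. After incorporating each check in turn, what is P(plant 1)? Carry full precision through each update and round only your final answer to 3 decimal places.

0.468

After 'pass': normaliser = 0.85·0.6000 + 0.15·0.1000 + 0.55·0.3000; P(plant 1) ≈ 0.7391, P(plant 2) ≈ 0.0217, P(plant 3) ≈ 0.2391
After 'flag': normaliser = 0.15·0.7391 + 0.85·0.0217 + 0.45·0.2391; P(plant 1) ≈ 0.4679, P(plant 2) ≈ 0.0780, P(plant 3) ≈ 0.4541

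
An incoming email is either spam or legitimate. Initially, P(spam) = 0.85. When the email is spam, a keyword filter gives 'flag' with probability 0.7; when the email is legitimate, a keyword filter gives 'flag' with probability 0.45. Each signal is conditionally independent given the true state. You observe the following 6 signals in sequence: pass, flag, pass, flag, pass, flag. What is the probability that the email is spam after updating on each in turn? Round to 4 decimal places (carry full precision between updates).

0.7759

After 'pass': P(spam) = 0.3·0.8500 / (0.3·0.8500 + 0.55·0.1500) ≈ 0.7556
After 'flag': P(spam) = 0.7·0.7556 / (0.7·0.7556 + 0.45·0.2444) ≈ 0.8278
After 'pass': P(spam) = 0.3·0.8278 / (0.3·0.8278 + 0.55·0.1722) ≈ 0.7240
After 'flag': P(spam) = 0.7·0.7240 / (0.7·0.7240 + 0.45·0.2760) ≈ 0.8031
After 'pass': P(spam) = 0.3·0.8031 / (0.3·0.8031 + 0.55·0.1969) ≈ 0.6899
After 'flag': P(spam) = 0.7·0.6899 / (0.7·0.6899 + 0.45·0.3101) ≈ 0.7759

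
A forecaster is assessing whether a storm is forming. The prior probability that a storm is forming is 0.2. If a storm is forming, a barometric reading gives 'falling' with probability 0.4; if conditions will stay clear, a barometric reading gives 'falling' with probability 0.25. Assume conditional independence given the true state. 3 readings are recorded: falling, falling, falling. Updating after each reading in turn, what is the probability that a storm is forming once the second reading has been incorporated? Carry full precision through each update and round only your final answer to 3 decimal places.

0.390

After 'falling': P(storm) = 0.4·0.2000 / (0.4·0.2000 + 0.25·0.8000) ≈ 0.2857
After 'falling': P(storm) = 0.4·0.2857 / (0.4·0.2857 + 0.25·0.7143) ≈ 0.3902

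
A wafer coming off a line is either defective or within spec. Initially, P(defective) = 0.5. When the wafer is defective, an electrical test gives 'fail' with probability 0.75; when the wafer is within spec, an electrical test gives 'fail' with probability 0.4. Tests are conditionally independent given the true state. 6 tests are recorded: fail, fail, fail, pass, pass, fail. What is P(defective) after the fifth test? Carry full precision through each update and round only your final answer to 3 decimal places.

0.534

Each posterior becomes the prior for the next update.
After 'fail': P(defective) = 0.75·0.5000 / (0.75·0.5000 + 0.4·0.5000) ≈ 0.6522
After 'fail': P(defective) = 0.75·0.6522 / (0.75·0.6522 + 0.4·0.3478) ≈ 0.7785
After 'fail': P(defective) = 0.75·0.7785 / (0.75·0.7785 + 0.4·0.2215) ≈ 0.8683
After 'pass': P(defective) = 0.25·0.8683 / (0.25·0.8683 + 0.6·0.1317) ≈ 0.7331
After 'pass': P(defective) = 0.25·0.7331 / (0.25·0.7331 + 0.6·0.2669) ≈ 0.5337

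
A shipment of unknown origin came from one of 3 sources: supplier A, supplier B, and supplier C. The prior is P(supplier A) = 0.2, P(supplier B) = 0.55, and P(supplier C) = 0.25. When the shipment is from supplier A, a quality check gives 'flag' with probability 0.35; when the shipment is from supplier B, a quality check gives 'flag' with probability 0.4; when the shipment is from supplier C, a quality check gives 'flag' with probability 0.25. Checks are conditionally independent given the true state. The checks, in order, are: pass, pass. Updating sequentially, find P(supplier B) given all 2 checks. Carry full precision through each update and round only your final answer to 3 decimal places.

After 'pass': normaliser = 0.65·0.2000 + 0.6·0.5500 + 0.75·0.2500; P(supplier A) ≈ 0.2008, P(supplier B) ≈ 0.5097, P(supplier C) ≈ 0.2896
After 'pass': normaliser = 0.65·0.2008 + 0.6·0.5097 + 0.75·0.2896; P(supplier A) ≈ 0.1997, P(supplier B) ≈ 0.4679, P(supplier C) ≈ 0.3323

0.468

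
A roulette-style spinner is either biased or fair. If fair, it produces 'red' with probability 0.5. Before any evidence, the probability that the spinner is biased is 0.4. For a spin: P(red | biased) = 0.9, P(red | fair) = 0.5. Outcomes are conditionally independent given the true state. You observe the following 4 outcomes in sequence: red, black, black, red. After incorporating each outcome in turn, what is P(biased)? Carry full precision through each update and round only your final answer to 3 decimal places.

0.080

After 'red': P(biased) = 0.9·0.4000 / (0.9·0.4000 + 0.5·0.6000) ≈ 0.5455
After 'black': P(biased) = 0.1·0.5455 / (0.1·0.5455 + 0.5·0.4545) ≈ 0.1935
After 'black': P(biased) = 0.1·0.1935 / (0.1·0.1935 + 0.5·0.8065) ≈ 0.0458
After 'red': P(biased) = 0.9·0.0458 / (0.9·0.0458 + 0.5·0.9542) ≈ 0.0795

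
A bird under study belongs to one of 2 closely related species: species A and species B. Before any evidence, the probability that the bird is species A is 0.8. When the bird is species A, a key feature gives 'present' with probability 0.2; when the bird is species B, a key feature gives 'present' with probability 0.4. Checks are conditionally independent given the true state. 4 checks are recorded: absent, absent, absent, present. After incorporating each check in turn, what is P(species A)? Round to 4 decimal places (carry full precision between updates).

0.8258

After 'absent': P(species A) = 0.8·0.8000 / (0.8·0.8000 + 0.6·0.2000) ≈ 0.8421
After 'absent': P(species A) = 0.8·0.8421 / (0.8·0.8421 + 0.6·0.1579) ≈ 0.8767
After 'absent': P(species A) = 0.8·0.8767 / (0.8·0.8767 + 0.6·0.1233) ≈ 0.9046
After 'present': P(species A) = 0.2·0.9046 / (0.2·0.9046 + 0.4·0.0954) ≈ 0.8258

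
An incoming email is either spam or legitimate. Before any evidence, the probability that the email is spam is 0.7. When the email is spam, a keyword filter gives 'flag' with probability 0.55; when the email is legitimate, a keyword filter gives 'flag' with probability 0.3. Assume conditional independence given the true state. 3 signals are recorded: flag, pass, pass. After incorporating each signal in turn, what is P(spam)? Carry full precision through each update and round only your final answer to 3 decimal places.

After 'flag': P(spam) = 0.55·0.7000 / (0.55·0.7000 + 0.3·0.3000) ≈ 0.8105
After 'pass': P(spam) = 0.45·0.8105 / (0.45·0.8105 + 0.7·0.1895) ≈ 0.7333
After 'pass': P(spam) = 0.45·0.7333 / (0.45·0.7333 + 0.7·0.2667) ≈ 0.6387

0.639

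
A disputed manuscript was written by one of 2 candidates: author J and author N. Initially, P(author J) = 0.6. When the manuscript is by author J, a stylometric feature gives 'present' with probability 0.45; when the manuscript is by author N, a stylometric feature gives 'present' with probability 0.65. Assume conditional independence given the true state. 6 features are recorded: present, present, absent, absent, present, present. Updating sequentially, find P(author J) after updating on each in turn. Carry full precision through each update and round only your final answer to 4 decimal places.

0.4597

Apply Bayes' rule sequentially, carrying P(author J) forward.
After 'present': P(author J) = 0.45·0.6000 / (0.45·0.6000 + 0.65·0.4000) ≈ 0.5094
After 'present': P(author J) = 0.45·0.5094 / (0.45·0.5094 + 0.65·0.4906) ≈ 0.4182
After 'absent': P(author J) = 0.55·0.4182 / (0.55·0.4182 + 0.35·0.5818) ≈ 0.5305
After 'absent': P(author J) = 0.55·0.5305 / (0.55·0.5305 + 0.35·0.4695) ≈ 0.6397
After 'present': P(author J) = 0.45·0.6397 / (0.45·0.6397 + 0.65·0.3603) ≈ 0.5514
After 'present': P(author J) = 0.45·0.5514 / (0.45·0.5514 + 0.65·0.4486) ≈ 0.4597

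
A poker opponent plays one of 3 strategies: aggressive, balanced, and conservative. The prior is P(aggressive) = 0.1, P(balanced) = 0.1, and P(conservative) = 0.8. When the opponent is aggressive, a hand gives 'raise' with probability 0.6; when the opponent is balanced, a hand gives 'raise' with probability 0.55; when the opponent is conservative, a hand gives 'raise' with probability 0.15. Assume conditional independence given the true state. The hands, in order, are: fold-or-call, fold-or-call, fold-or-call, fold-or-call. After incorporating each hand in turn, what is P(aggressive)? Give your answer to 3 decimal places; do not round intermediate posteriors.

0.006

Apply Bayes' rule sequentially, carrying P(aggressive) forward.
After 'fold-or-call': normaliser = 0.4·0.1000 + 0.45·0.1000 + 0.85·0.8000; P(aggressive) ≈ 0.0523, P(balanced) ≈ 0.0588, P(conservative) ≈ 0.8889
After 'fold-or-call': normaliser = 0.4·0.0523 + 0.45·0.0588 + 0.85·0.8889; P(aggressive) ≈ 0.0260, P(balanced) ≈ 0.0330, P(conservative) ≈ 0.9410
After 'fold-or-call': normaliser = 0.4·0.0260 + 0.45·0.0330 + 0.85·0.9410; P(aggressive) ≈ 0.0126, P(balanced) ≈ 0.0180, P(conservative) ≈ 0.9694
After 'fold-or-call': normaliser = 0.4·0.0126 + 0.45·0.0180 + 0.85·0.9694; P(aggressive) ≈ 0.0060, P(balanced) ≈ 0.0097, P(conservative) ≈ 0.9843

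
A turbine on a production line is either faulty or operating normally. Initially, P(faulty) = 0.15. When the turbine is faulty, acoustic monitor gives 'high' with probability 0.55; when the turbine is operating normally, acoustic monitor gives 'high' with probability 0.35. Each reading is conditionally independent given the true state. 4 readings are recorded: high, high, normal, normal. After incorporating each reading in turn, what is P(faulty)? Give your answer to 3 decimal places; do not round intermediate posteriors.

Each posterior becomes the prior for the next update.
After 'high': P(faulty) = 0.55·0.1500 / (0.55·0.1500 + 0.35·0.8500) ≈ 0.2171
After 'high': P(faulty) = 0.55·0.2171 / (0.55·0.2171 + 0.35·0.7829) ≈ 0.3035
After 'normal': P(faulty) = 0.45·0.3035 / (0.45·0.3035 + 0.65·0.6965) ≈ 0.2318
After 'normal': P(faulty) = 0.45·0.2318 / (0.45·0.2318 + 0.65·0.7682) ≈ 0.1728

0.173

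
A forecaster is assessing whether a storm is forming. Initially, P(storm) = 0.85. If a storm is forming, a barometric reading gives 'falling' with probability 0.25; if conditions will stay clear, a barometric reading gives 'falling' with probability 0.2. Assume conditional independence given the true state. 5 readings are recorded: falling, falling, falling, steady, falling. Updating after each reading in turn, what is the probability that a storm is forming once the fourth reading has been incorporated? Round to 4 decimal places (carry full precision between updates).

After 'falling': P(storm) = 0.25·0.8500 / (0.25·0.8500 + 0.2·0.1500) ≈ 0.8763
After 'falling': P(storm) = 0.25·0.8763 / (0.25·0.8763 + 0.2·0.1237) ≈ 0.8985
After 'falling': P(storm) = 0.25·0.8985 / (0.25·0.8985 + 0.2·0.1015) ≈ 0.9171
After 'steady': P(storm) = 0.75·0.9171 / (0.75·0.9171 + 0.8·0.0829) ≈ 0.9121

0.9121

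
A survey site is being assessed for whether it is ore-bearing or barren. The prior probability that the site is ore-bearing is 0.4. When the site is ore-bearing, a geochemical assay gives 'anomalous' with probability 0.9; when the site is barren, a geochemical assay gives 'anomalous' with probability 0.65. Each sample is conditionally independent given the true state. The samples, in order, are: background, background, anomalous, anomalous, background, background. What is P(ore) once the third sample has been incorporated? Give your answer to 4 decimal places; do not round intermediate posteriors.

0.0701

After 'background': P(ore) = 0.1·0.4000 / (0.1·0.4000 + 0.35·0.6000) ≈ 0.1600
After 'background': P(ore) = 0.1·0.1600 / (0.1·0.1600 + 0.35·0.8400) ≈ 0.0516
After 'anomalous': P(ore) = 0.9·0.0516 / (0.9·0.0516 + 0.65·0.9484) ≈ 0.0701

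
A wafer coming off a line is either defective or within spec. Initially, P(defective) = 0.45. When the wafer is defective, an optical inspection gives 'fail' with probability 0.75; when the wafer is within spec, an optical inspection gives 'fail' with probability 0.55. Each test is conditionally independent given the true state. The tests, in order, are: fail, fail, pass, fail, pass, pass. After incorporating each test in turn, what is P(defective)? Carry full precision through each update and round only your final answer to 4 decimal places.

0.2624

After 'fail': P(defective) = 0.75·0.4500 / (0.75·0.4500 + 0.55·0.5500) ≈ 0.5273
After 'fail': P(defective) = 0.75·0.5273 / (0.75·0.5273 + 0.55·0.4727) ≈ 0.6034
After 'pass': P(defective) = 0.25·0.6034 / (0.25·0.6034 + 0.45·0.3966) ≈ 0.4581
After 'fail': P(defective) = 0.75·0.4581 / (0.75·0.4581 + 0.55·0.5419) ≈ 0.5354
After 'pass': P(defective) = 0.25·0.5354 / (0.25·0.5354 + 0.45·0.4646) ≈ 0.3904
After 'pass': P(defective) = 0.25·0.3904 / (0.25·0.3904 + 0.45·0.6096) ≈ 0.2624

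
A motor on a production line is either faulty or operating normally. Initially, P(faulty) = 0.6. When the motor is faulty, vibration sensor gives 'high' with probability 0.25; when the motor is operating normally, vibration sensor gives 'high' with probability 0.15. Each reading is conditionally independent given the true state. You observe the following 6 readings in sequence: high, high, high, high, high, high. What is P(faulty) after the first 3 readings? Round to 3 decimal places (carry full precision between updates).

Apply Bayes' rule sequentially, carrying P(faulty) forward.
After 'high': P(faulty) = 0.25·0.6000 / (0.25·0.6000 + 0.15·0.4000) ≈ 0.7143
After 'high': P(faulty) = 0.25·0.7143 / (0.25·0.7143 + 0.15·0.2857) ≈ 0.8065
After 'high': P(faulty) = 0.25·0.8065 / (0.25·0.8065 + 0.15·0.1935) ≈ 0.8741

0.874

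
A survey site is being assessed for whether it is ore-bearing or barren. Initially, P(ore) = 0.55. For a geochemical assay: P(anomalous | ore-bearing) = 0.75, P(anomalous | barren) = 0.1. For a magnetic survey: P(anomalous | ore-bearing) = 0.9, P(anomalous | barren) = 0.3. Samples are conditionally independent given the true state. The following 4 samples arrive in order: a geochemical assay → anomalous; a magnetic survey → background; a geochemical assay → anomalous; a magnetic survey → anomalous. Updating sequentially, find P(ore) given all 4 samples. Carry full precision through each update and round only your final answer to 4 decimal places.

Each posterior becomes the prior for the next update.
After a geochemical assay='anomalous': P(ore) = 0.75·0.5500 / (0.75·0.5500 + 0.1·0.4500) ≈ 0.9016
After a magnetic survey='background': P(ore) = 0.1·0.9016 / (0.1·0.9016 + 0.7·0.0984) ≈ 0.5670
After a geochemical assay='anomalous': P(ore) = 0.75·0.5670 / (0.75·0.5670 + 0.1·0.4330) ≈ 0.9076
After a magnetic survey='anomalous': P(ore) = 0.9·0.9076 / (0.9·0.9076 + 0.3·0.0924) ≈ 0.9672

0.9672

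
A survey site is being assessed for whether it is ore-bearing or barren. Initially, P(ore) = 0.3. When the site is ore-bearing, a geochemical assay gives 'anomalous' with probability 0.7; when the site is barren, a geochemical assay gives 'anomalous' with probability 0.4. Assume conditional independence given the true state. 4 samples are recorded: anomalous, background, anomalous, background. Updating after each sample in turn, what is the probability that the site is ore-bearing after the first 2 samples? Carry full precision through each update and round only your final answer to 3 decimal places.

After 'anomalous': P(ore) = 0.7·0.3000 / (0.7·0.3000 + 0.4·0.7000) ≈ 0.4286
After 'background': P(ore) = 0.3·0.4286 / (0.3·0.4286 + 0.6·0.5714) ≈ 0.2727

0.273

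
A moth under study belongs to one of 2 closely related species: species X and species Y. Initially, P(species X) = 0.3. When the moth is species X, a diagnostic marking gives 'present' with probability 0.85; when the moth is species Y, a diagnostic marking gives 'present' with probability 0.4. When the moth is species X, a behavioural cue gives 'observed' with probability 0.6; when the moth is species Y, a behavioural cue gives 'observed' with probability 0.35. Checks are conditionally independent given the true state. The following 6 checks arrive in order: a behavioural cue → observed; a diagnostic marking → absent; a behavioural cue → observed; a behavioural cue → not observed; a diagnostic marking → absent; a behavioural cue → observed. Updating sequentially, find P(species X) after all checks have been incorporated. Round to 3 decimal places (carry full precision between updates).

After a behavioural cue='observed': P(species X) = 0.6·0.3000 / (0.6·0.3000 + 0.35·0.7000) ≈ 0.4235
After a diagnostic marking='absent': P(species X) = 0.15·0.4235 / (0.15·0.4235 + 0.6·0.5765) ≈ 0.1552
After a behavioural cue='observed': P(species X) = 0.6·0.1552 / (0.6·0.1552 + 0.35·0.8448) ≈ 0.2395
After a behavioural cue='not observed': P(species X) = 0.4·0.2395 / (0.4·0.2395 + 0.65·0.7605) ≈ 0.1623
After a diagnostic marking='absent': P(species X) = 0.15·0.1623 / (0.15·0.1623 + 0.6·0.8377) ≈ 0.0462
After a behavioural cue='observed': P(species X) = 0.6·0.0462 / (0.6·0.0462 + 0.35·0.9538) ≈ 0.0767

0.077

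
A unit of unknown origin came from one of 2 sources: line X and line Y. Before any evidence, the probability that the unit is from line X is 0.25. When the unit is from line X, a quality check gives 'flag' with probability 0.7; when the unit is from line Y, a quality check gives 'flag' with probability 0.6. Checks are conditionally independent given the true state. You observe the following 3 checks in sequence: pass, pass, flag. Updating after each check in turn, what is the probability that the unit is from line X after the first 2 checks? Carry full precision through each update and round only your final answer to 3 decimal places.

0.158

After 'pass': P(line X) = 0.3·0.2500 / (0.3·0.2500 + 0.4·0.7500) ≈ 0.2000
After 'pass': P(line X) = 0.3·0.2000 / (0.3·0.2000 + 0.4·0.8000) ≈ 0.1579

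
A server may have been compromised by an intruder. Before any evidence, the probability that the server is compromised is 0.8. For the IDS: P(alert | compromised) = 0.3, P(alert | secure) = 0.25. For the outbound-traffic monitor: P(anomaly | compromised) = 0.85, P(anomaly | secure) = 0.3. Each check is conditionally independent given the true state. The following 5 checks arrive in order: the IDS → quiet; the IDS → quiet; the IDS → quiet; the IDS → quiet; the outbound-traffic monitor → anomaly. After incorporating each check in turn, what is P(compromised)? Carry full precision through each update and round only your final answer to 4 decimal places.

Each posterior becomes the prior for the next update.
After the IDS='quiet': P(compromised) = 0.7·0.8000 / (0.7·0.8000 + 0.75·0.2000) ≈ 0.7887
After the IDS='quiet': P(compromised) = 0.7·0.7887 / (0.7·0.7887 + 0.75·0.2113) ≈ 0.7770
After the IDS='quiet': P(compromised) = 0.7·0.7770 / (0.7·0.7770 + 0.75·0.2230) ≈ 0.7648
After the IDS='quiet': P(compromised) = 0.7·0.7648 / (0.7·0.7648 + 0.75·0.2352) ≈ 0.7522
After the outbound-traffic monitor='anomaly': P(compromised) = 0.85·0.7522 / (0.85·0.7522 + 0.3·0.2478) ≈ 0.8958

0.8958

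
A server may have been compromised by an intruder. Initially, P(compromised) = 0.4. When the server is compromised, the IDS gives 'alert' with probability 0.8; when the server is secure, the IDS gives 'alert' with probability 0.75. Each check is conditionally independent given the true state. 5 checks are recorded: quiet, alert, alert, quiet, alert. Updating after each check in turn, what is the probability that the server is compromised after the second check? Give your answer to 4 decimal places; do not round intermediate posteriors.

0.3626

After 'quiet': P(compromised) = 0.2·0.4000 / (0.2·0.4000 + 0.25·0.6000) ≈ 0.3478
After 'alert': P(compromised) = 0.8·0.3478 / (0.8·0.3478 + 0.75·0.6522) ≈ 0.3626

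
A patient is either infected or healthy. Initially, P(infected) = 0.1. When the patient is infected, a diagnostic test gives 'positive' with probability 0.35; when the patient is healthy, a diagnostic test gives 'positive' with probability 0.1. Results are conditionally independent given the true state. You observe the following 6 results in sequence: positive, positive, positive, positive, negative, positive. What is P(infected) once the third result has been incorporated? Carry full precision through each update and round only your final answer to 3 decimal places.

After 'positive': P(infected) = 0.35·0.1000 / (0.35·0.1000 + 0.1·0.9000) ≈ 0.2800
After 'positive': P(infected) = 0.35·0.2800 / (0.35·0.2800 + 0.1·0.7200) ≈ 0.5765
After 'positive': P(infected) = 0.35·0.5765 / (0.35·0.5765 + 0.1·0.4235) ≈ 0.8265

0.827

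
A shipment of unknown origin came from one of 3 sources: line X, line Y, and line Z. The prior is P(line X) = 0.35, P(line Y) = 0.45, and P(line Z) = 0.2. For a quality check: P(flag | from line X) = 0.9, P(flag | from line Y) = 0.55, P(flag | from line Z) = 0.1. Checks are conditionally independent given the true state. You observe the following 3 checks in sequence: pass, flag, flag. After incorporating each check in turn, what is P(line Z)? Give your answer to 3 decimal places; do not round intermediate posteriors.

0.020

After 'pass': normaliser = 0.1·0.3500 + 0.45·0.4500 + 0.9·0.2000; P(line X) ≈ 0.0838, P(line Y) ≈ 0.4850, P(line Z) ≈ 0.4311
After 'flag': normaliser = 0.9·0.0838 + 0.55·0.4850 + 0.1·0.4311; P(line X) ≈ 0.1958, P(line Y) ≈ 0.6923, P(line Z) ≈ 0.1119
After 'flag': normaliser = 0.9·0.1958 + 0.55·0.6923 + 0.1·0.1119; P(line X) ≈ 0.3102, P(line Y) ≈ 0.6702, P(line Z) ≈ 0.0197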